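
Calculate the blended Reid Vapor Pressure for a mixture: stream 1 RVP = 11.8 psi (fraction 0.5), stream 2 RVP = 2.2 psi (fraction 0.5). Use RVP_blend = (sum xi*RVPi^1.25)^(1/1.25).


Chevron index: RVP_blend = (sum xi*RVPi^1.25)^(1/1.25)
RVP^1.25 terms: 0.5 * 11.8^1.25 + 0.5 * 2.2^1.25 = 12.2748
RVP_blend = 12.2748^(1/1.25) = 7.434

7.434 psi


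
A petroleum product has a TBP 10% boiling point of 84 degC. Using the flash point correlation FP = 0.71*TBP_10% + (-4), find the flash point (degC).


FP = 0.71 * 84 + (-4) = 55.64

55.64 degC


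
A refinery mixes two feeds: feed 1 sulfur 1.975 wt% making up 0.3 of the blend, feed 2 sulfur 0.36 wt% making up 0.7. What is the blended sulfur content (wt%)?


Linear sulfur blending: S_blend = x1*S1 + x2*S2
Contribution 1: 0.3 * 1.975 = 0.5925 wt%
Contribution 2: 0.7 * 0.36 = 0.252 wt%
S_blend = 0.5925 + 0.252 = 0.8445

0.8445 wt%


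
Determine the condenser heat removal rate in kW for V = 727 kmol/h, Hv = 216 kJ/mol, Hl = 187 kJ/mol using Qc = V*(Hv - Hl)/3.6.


Qc = 727 * (216 - 187) / 3.6 = 727 * 29 / 3.6 = 5856

5856 kW


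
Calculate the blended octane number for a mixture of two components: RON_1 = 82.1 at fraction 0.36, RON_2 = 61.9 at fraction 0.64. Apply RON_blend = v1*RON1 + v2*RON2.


Linear blending: RON_blend = sum(vi * RONi)
Contribution 1: 0.36 * 82.1 = 29.556
Contribution 2: 0.64 * 61.9 = 39.616
RON_blend = 29.556 + 39.616 = 69.172

69.172


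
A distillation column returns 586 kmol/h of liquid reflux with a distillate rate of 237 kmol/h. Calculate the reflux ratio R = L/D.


Reflux ratio definition: R = L / D (liquid returned / distillate withdrawn)
L = 586 kmol/h, D = 237 kmol/h
R = 586 / 237 = 2.473

2.473


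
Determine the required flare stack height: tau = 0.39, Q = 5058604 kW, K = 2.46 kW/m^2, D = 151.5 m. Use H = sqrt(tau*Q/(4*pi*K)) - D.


tau*Q/(4*pi*K) = 0.39 * 5058604 / (4 * pi * 2.46) = 63819
sqrt(63819) = 252.624
H = 252.624 - 151.5 = 101.1

101.1 m


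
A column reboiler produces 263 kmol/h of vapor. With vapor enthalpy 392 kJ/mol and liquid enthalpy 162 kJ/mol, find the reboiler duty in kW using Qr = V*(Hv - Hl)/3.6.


Qr = 263 * (392 - 162) / 3.6 = 263 * 230 / 3.6 = 16800

16800 kW


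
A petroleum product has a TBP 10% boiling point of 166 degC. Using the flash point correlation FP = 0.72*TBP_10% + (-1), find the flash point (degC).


FP = 0.72 * 166 + (-1) = 118.52

118.52 degC


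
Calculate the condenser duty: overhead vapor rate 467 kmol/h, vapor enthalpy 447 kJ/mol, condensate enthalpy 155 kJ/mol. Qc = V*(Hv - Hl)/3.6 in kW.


Qc = 467 * (447 - 155) / 3.6 = 467 * 292 / 3.6 = 37880

37880 kW


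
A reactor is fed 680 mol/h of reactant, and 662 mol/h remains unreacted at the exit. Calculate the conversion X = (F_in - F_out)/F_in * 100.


X = (F_in - F_out) / F_in * 100
Moles reacted = 680 - 662 = 18
X = 18 / 680 * 100
= 0.02647 * 100
= 2.647 %

2.647 %


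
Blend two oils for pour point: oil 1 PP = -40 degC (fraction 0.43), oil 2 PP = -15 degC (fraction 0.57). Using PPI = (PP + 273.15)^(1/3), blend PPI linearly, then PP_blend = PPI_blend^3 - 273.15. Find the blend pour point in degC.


PPI_1 = (-40 + 273.15)^(1/3) = 6.15477
PPI_2 = (-15 + 273.15)^(1/3) = 6.36733
PPI_blend = 0.43 * 6.15477 + 0.57 * 6.36733 = 6.275929
PP_blend = 6.275929^3 - 273.15 = 247.1918 - 273.15 = -25.96

-25.96 degC


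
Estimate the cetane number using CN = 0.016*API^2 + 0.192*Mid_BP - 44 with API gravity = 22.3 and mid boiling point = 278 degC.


CN = 0.016 * 22.3^2 + 0.192 * 278 - 44
CN = 7.95664 + 53.376 - 44 = 17.33264

17.33264


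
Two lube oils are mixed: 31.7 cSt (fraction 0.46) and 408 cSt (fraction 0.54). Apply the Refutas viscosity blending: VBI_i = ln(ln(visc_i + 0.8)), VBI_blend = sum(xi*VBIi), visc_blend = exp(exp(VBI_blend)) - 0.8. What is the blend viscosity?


Refutas method: VBN_i = 14.534*ln(ln(visc_i + 0.8)) + 10.975, blended linearly by mass fraction; since VBN is linear in VBI_i = ln(ln(visc_i + 0.8)) and the fractions sum to 1, blend VBI directly: visc = exp(exp(VBI_blend)) - 0.8
VBI_1 = ln(ln(31.7 + 0.8)) = 1.24739
VBI_2 = ln(ln(408 + 0.8)) = 1.79396
VBI_blend = 0.46 * 1.24739 + 0.54 * 1.79396 = 1.54254
visc_blend = exp(exp(1.54254)) - 0.8 = 106.6

106.6 cSt


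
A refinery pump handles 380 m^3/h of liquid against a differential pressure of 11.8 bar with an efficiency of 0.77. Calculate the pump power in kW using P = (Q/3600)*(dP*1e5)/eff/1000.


Q = 380 / 3600 = 0.105556 m^3/s
P = 0.105556 * (11.8 * 1e5) / 0.77 / 1000 = 161.8

161.8 kW


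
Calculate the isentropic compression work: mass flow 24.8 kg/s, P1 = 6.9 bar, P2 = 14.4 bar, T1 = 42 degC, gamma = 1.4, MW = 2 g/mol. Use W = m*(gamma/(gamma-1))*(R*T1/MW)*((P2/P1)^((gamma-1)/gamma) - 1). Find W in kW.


Isentropic work: W = m*(gamma/(gamma-1))*(R*T1/MW)*((P2/P1)^((gamma-1)/gamma) - 1)
T1 = 42 + 273.15 = 315.15 K
Pressure ratio = 14.4 / 6.9 = 2.08696
Exponent = (1.4 - 1)/1.4 = 0.285714
(P2/P1)^exp - 1 = 2.08696^0.285714 - 1 = 0.233928
W = 24.8 * 1.4 / 0.4 * 8.314 * 315.15 / 2 * 0.233928 = 26600

26600 kW


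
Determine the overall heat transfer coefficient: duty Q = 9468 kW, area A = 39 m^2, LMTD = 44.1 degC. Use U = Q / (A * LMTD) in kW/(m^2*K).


From Q = U*A*LMTD, U = Q / (A * LMTD)
U = 9468 / (39 * 44.1) = 9468 / 1719.9 = 5.505

5.505 kW/(m^2*K)


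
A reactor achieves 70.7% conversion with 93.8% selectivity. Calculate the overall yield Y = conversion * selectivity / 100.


Overall yield = conversion (%) * selectivity (%) / 100
Conversion = 70.7%, Selectivity = 93.8%
Y = 70.7 * 93.8 / 100
= 66.3166 %

66.3166 %


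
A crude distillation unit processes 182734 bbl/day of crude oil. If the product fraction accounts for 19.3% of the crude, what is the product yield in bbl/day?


Crude throughput = 182734 bbl/day
Fraction yield = 19.3%
yield = throughput * fraction / 100
yield = 182734 * 19.3 / 100 = 35267.662

35267.662 bbl/day


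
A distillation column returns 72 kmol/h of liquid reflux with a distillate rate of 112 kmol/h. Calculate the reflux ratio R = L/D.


Reflux ratio definition: R = L / D (liquid returned / distillate withdrawn)
L = 72 kmol/h, D = 112 kmol/h
R = 72 / 112 = 0.6429

0.6429


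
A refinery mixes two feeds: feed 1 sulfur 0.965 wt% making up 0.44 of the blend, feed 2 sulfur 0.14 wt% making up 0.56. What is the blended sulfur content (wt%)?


Linear sulfur blending: S_blend = x1*S1 + x2*S2
Contribution 1: 0.44 * 0.965 = 0.4246 wt%
Contribution 2: 0.56 * 0.14 = 0.0784 wt%
S_blend = 0.4246 + 0.0784 = 0.503

0.503 wt%


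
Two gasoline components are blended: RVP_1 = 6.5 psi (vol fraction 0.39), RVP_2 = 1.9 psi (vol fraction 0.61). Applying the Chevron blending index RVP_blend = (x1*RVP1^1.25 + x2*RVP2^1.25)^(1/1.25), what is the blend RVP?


Chevron index: RVP_blend = (sum xi*RVPi^1.25)^(1/1.25)
RVP^1.25 terms: 0.39 * 6.5^1.25 + 0.61 * 1.9^1.25 = 5.40841
RVP_blend = 5.40841^(1/1.25) = 3.859

3.859 psi


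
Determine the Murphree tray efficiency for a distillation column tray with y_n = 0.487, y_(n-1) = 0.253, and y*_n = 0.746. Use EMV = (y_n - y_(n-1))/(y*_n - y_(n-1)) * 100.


Murphree vapor efficiency: EMV = (y_n - y_(n-1)) / (y*_n - y_(n-1)) * 100
EMV = (0.487 - 0.253) / (0.746 - 0.253) * 100 = 0.234 / 0.493 * 100 = 47.46

47.46 %


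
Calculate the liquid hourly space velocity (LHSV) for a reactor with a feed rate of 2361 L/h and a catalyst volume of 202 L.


LHSV = volumetric feed rate / catalyst volume
= 2361 L/h / 202 L
= 11.69 h^-1

11.69 h^-1


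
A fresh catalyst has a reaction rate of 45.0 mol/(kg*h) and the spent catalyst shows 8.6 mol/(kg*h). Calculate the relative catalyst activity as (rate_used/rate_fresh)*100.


Activity (%) = (rate_used / rate_fresh) * 100
rate_used = 8.6, rate_fresh = 45.0
= (8.6 / 45.0) * 100
= 0.1911 * 100 = 19.11

19.11 %


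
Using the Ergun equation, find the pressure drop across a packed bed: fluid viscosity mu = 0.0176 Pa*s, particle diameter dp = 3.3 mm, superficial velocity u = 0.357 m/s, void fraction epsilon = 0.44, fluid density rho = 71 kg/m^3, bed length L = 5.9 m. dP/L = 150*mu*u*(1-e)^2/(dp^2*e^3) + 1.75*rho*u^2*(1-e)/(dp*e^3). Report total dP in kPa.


dp = 3.3 mm = 0.0033 m
Viscous term = 150*0.0176*0.357*(1-0.44)^2 / (0.0033^2*0.44^3) = 318612
Inertial term = 1.75*71*0.357^2*(1-0.44) / (0.0033*0.44^3) = 31546.3
dP/L = 318612 + 31546.3 = 350158 Pa/m
dP = 350158 * 5.9 / 1000 = 2066 kPa

2066 kPa


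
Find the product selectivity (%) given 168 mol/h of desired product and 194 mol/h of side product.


Selectivity = desired / (desired + undesired) * 100
Total products = 168 + 194 = 362 mol/h
S = 168 / 362 * 100
= 0.4641 * 100
= 46.41 %

46.41 %


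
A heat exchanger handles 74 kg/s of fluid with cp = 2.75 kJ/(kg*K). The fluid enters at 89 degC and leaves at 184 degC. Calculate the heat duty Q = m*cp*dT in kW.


Q = m_dot * cp * delta_T
delta_T = 184 - 89 = 95 K
Q = 74 * 2.75 * 95
= 203.5 * 95
= 19332.5 kW

19332.5 kW


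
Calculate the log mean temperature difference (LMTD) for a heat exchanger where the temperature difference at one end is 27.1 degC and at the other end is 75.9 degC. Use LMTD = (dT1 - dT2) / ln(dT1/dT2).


LMTD = (dT1 - dT2) / ln(dT1/dT2)
= (27.1 - 75.9) / ln(27.1 / 75.9) = -48.8 / -1.02988 = 47.38

47.38 degC


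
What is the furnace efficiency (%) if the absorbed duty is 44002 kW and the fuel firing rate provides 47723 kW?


Furnace efficiency = Q_absorbed / Q_fuel * 100
= 44002 / 47723 * 100 = 92.20

92.20 %


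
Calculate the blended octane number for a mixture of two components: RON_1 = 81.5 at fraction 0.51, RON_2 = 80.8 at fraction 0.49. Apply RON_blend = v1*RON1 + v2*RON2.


Linear blending: RON_blend = sum(vi * RONi)
Contribution 1: 0.51 * 81.5 = 41.565
Contribution 2: 0.49 * 80.8 = 39.592
RON_blend = 41.565 + 39.592 = 81.157

81.157


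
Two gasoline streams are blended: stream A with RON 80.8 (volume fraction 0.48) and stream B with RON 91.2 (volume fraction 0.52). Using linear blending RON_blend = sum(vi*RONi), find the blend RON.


Linear blending: RON_blend = sum(vi * RONi)
Contribution 1: 0.48 * 80.8 = 38.784
Contribution 2: 0.52 * 91.2 = 47.424
RON_blend = 38.784 + 47.424 = 86.208

86.208


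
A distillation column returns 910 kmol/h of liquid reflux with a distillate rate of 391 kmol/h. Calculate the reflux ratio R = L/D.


Reflux ratio definition: R = L / D (liquid returned / distillate withdrawn)
L = 910 kmol/h, D = 391 kmol/h
R = 910 / 391 = 2.327

2.327


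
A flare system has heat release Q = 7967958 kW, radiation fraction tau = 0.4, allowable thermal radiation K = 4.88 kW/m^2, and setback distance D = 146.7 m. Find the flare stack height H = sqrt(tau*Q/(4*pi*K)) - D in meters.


tau*Q/(4*pi*K) = 0.4 * 7967958 / (4 * pi * 4.88) = 51972.9
sqrt(51972.9) = 227.976
H = 227.976 - 146.7 = 81.28

81.28 m


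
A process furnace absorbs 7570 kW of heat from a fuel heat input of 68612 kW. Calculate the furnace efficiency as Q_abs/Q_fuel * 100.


Furnace efficiency = Q_absorbed / Q_fuel * 100
= 7570 / 68612 * 100 = 11.03

11.03 %


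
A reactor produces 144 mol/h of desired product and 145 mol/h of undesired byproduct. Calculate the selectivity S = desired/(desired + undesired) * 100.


Selectivity = desired / (desired + undesired) * 100
Total products = 144 + 145 = 289 mol/h
S = 144 / 289 * 100
= 0.4983 * 100
= 49.83 %

49.83 %


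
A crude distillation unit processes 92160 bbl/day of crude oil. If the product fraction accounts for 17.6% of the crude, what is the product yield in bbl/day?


Crude throughput = 92160 bbl/day
Fraction yield = 17.6%
yield = throughput * fraction / 100
yield = 92160 * 17.6 / 100 = 16220.16

16220.16 bbl/day


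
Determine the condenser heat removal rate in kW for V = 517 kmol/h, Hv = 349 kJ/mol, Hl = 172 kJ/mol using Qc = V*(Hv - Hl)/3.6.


Qc = 517 * (349 - 172) / 3.6 = 517 * 177 / 3.6 = 25420

25420 kW


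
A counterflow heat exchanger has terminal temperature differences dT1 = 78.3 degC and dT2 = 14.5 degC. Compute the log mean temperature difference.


LMTD = (dT1 - dT2) / ln(dT1/dT2)
= (78.3 - 14.5) / ln(78.3 / 14.5) = 63.8 / 1.6864 = 37.83

37.83 degC


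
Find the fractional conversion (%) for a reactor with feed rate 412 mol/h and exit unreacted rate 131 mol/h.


X = (F_in - F_out) / F_in * 100
Moles reacted = 412 - 131 = 281
X = 281 / 412 * 100
= 0.6820 * 100
= 68.20 %

68.20 %


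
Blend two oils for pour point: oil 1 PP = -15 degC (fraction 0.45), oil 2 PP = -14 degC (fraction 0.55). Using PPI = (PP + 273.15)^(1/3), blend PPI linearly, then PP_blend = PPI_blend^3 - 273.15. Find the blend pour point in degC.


PPI_1 = (-15 + 273.15)^(1/3) = 6.36733
PPI_2 = (-14 + 273.15)^(1/3) = 6.375541
PPI_blend = 0.45 * 6.36733 + 0.55 * 6.375541 = 6.371846
PP_blend = 6.371846^3 - 273.15 = 258.6996 - 273.15 = -14.45

-14.45 degC


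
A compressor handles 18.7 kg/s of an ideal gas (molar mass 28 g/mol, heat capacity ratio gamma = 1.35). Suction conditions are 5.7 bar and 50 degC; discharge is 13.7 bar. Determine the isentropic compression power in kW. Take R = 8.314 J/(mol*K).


Isentropic work: W = m*(gamma/(gamma-1))*(R*T1/MW)*((P2/P1)^((gamma-1)/gamma) - 1)
T1 = 50 + 273.15 = 323.15 K
Pressure ratio = 13.7 / 5.7 = 2.40351
Exponent = (1.35 - 1)/1.35 = 0.259259
(P2/P1)^exp - 1 = 2.40351^0.259259 - 1 = 0.255272
W = 18.7 * 1.35 / 0.35 * 8.314 * 323.15 / 28 * 0.255272 = 1767

1767 kW


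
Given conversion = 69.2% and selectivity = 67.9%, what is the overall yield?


Overall yield = conversion (%) * selectivity (%) / 100
Conversion = 69.2%, Selectivity = 67.9%
Y = 69.2 * 67.9 / 100
= 46.9868 %

46.9868 %


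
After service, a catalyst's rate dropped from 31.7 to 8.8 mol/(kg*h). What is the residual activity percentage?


Activity (%) = (rate_used / rate_fresh) * 100
rate_used = 8.8, rate_fresh = 31.7
= (8.8 / 31.7) * 100
= 0.2776 * 100 = 27.76

27.76 %


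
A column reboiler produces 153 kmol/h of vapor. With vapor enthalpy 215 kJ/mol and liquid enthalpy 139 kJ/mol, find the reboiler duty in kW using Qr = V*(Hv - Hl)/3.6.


Qr = 153 * (215 - 139) / 3.6 = 153 * 76 / 3.6 = 3230

3230 kW


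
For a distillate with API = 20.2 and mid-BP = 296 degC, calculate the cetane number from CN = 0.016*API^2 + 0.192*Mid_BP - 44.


CN = 0.016 * 20.2^2 + 0.192 * 296 - 44
CN = 6.52864 + 56.832 - 44 = 19.36064

19.36064


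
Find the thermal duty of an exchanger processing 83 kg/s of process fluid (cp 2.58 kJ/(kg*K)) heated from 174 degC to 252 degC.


Q = m_dot * cp * delta_T
delta_T = 252 - 174 = 78 K
Q = 83 * 2.58 * 78
= 214.14 * 78
= 16702.92 kW

16702.92 kW


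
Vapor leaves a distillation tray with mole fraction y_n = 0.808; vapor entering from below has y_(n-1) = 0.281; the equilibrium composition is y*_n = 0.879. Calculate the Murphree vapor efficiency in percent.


Murphree vapor efficiency: EMV = (y_n - y_(n-1)) / (y*_n - y_(n-1)) * 100
EMV = (0.808 - 0.281) / (0.879 - 0.281) * 100 = 0.527 / 0.598 * 100 = 88.13

88.13 %


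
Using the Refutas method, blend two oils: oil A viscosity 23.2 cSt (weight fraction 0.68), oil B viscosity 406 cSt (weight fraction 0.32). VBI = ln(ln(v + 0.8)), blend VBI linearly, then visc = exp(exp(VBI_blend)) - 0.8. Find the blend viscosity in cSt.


Refutas method: VBN_i = 14.534*ln(ln(visc_i + 0.8)) + 10.975, blended linearly by mass fraction; since VBN is linear in VBI_i = ln(ln(visc_i + 0.8)) and the fractions sum to 1, blend VBI directly: visc = exp(exp(VBI_blend)) - 0.8
VBI_1 = ln(ln(23.2 + 0.8)) = 1.15627
VBI_2 = ln(ln(406 + 0.8)) = 1.79315
VBI_blend = 0.68 * 1.15627 + 0.32 * 1.79315 = 1.36007
visc_blend = exp(exp(1.36007)) - 0.8 = 48.43

48.43 cSt


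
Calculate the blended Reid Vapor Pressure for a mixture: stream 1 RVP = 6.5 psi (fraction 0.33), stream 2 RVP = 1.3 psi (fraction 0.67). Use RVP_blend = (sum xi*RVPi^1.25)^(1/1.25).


Chevron index: RVP_blend = (sum xi*RVPi^1.25)^(1/1.25)
RVP^1.25 terms: 0.33 * 6.5^1.25 + 0.67 * 1.3^1.25 = 4.35501
RVP_blend = 4.35501^(1/1.25) = 3.245

3.245 psi


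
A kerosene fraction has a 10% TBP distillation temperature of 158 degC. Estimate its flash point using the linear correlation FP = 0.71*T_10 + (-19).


FP = 0.71 * 158 + (-19) = 93.18

93.18 degC


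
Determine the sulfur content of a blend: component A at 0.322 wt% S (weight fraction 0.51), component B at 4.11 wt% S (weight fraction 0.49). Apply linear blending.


Linear sulfur blending: S_blend = x1*S1 + x2*S2
Contribution 1: 0.51 * 0.322 = 0.16422 wt%
Contribution 2: 0.49 * 4.11 = 2.0139 wt%
S_blend = 0.16422 + 2.0139 = 2.17812

2.17812 wt%


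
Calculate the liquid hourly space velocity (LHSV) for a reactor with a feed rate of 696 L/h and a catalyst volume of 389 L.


LHSV = volumetric feed rate / catalyst volume
= 696 L/h / 389 L
= 1.789 h^-1

1.789 h^-1


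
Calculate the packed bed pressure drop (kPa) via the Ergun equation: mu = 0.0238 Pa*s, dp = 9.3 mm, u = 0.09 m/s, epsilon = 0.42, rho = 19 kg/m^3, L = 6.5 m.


dp = 9.3 mm = 0.0093 m
Viscous term = 150*0.0238*0.09*(1-0.42)^2 / (0.0093^2*0.42^3) = 16867.6
Inertial term = 1.75*19*0.09^2*(1-0.42) / (0.0093*0.42^3) = 226.712
dP/L = 16867.6 + 226.712 = 17094.3 Pa/m
dP = 17094.3 * 6.5 / 1000 = 111.1 kPa

111.1 kPa


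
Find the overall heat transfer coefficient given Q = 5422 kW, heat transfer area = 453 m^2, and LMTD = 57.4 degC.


From Q = U*A*LMTD, U = Q / (A * LMTD)
U = 5422 / (453 * 57.4) = 5422 / 26002.2 = 0.2085

0.2085 kW/(m^2*K)


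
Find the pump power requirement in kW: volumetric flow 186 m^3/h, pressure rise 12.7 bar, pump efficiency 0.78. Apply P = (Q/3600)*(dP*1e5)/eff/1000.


Q = 186 / 3600 = 0.0516667 m^3/s
P = 0.0516667 * (12.7 * 1e5) / 0.78 / 1000 = 84.12

84.12 kW


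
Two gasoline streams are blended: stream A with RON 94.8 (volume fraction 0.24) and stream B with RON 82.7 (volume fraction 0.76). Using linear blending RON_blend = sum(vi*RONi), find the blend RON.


Linear blending: RON_blend = sum(vi * RONi)
Contribution 1: 0.24 * 94.8 = 22.752
Contribution 2: 0.76 * 82.7 = 62.852
RON_blend = 22.752 + 62.852 = 85.604

85.604


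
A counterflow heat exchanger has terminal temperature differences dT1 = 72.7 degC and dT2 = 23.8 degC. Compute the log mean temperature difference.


LMTD = (dT1 - dT2) / ln(dT1/dT2)
= (72.7 - 23.8) / ln(72.7 / 23.8) = 48.9 / 1.11666 = 43.79

43.79 degC


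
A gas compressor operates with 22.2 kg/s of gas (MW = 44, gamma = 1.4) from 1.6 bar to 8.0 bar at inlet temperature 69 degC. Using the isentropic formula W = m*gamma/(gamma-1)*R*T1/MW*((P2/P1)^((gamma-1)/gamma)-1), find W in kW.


Isentropic work: W = m*(gamma/(gamma-1))*(R*T1/MW)*((P2/P1)^((gamma-1)/gamma) - 1)
T1 = 69 + 273.15 = 342.15 K
Pressure ratio = 8.0 / 1.6 = 5
Exponent = (1.4 - 1)/1.4 = 0.285714
(P2/P1)^exp - 1 = 5^0.285714 - 1 = 0.583819
W = 22.2 * 1.4 / 0.4 * 8.314 * 342.15 / 44 * 0.583819 = 2933

2933 kW


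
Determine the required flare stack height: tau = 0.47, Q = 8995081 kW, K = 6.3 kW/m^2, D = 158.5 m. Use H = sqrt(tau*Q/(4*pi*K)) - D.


tau*Q/(4*pi*K) = 0.47 * 8995081 / (4 * pi * 6.3) = 53401.4
sqrt(53401.4) = 231.087
H = 231.087 - 158.5 = 72.59

72.59 m


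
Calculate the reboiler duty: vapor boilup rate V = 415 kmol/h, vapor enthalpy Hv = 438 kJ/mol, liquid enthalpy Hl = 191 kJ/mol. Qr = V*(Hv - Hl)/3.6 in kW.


Qr = 415 * (438 - 191) / 3.6 = 415 * 247 / 3.6 = 28470

28470 kW


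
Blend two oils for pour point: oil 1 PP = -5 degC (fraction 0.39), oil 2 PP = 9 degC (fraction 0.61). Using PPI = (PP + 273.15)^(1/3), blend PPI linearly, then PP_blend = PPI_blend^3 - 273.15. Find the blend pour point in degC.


PPI_1 = (-5 + 273.15)^(1/3) = 6.448508
PPI_2 = (9 + 273.15)^(1/3) = 6.558835
PPI_blend = 0.39 * 6.448508 + 0.61 * 6.558835 = 6.515807
PP_blend = 6.515807^3 - 273.15 = 276.6334 - 273.15 = 3.48

3.48 degC


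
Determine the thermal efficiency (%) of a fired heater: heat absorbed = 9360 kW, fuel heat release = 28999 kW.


Furnace efficiency = Q_absorbed / Q_fuel * 100
= 9360 / 28999 * 100 = 32.28

32.28 %


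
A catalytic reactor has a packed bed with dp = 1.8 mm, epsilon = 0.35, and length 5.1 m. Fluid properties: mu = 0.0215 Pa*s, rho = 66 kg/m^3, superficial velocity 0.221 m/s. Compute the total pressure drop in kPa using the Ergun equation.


dp = 1.8 mm = 0.0018 m
Viscous term = 150*0.0215*0.221*(1-0.35)^2 / (0.0018^2*0.35^3) = 2167700
Inertial term = 1.75*66*0.221^2*(1-0.35) / (0.0018*0.35^3) = 47512
dP/L = 2167700 + 47512 = 2215210 Pa/m
dP = 2215210 * 5.1 / 1000 = 11300 kPa

11300 kPa


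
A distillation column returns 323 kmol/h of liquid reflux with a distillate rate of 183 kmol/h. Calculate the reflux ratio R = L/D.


Reflux ratio definition: R = L / D (liquid returned / distillate withdrawn)
L = 323 kmol/h, D = 183 kmol/h
R = 323 / 183 = 1.765

1.765


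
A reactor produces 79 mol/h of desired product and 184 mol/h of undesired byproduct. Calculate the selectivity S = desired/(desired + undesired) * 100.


Selectivity = desired / (desired + undesired) * 100
Total products = 79 + 184 = 263 mol/h
S = 79 / 263 * 100
= 0.3004 * 100
= 30.04 %

30.04 %


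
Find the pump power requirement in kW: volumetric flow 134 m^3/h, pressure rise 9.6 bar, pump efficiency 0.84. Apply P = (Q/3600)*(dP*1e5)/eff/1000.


Q = 134 / 3600 = 0.0372222 m^3/s
P = 0.0372222 * (9.6 * 1e5) / 0.84 / 1000 = 42.54

42.54 kW


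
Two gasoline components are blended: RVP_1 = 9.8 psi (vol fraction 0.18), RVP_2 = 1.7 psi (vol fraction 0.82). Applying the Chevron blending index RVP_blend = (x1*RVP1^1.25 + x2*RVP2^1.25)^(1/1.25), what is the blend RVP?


Chevron index: RVP_blend = (sum xi*RVPi^1.25)^(1/1.25)
RVP^1.25 terms: 0.18 * 9.8^1.25 + 0.82 * 1.7^1.25 = 4.71283
RVP_blend = 4.71283^(1/1.25) = 3.456

3.456 psi


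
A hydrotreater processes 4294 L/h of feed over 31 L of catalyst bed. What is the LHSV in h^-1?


LHSV = volumetric feed rate / catalyst volume
= 4294 L/h / 31 L
= 138.5 h^-1

138.5 h^-1


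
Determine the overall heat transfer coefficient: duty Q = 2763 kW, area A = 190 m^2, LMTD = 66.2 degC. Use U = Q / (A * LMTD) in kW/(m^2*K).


From Q = U*A*LMTD, U = Q / (A * LMTD)
U = 2763 / (190 * 66.2) = 2763 / 12578 = 0.2197

0.2197 kW/(m^2*K)


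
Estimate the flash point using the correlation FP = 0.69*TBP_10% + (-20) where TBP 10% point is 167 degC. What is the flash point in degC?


FP = 0.69 * 167 + (-20) = 95.23

95.23 degC


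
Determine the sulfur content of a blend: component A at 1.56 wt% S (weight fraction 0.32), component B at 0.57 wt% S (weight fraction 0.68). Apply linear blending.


Linear sulfur blending: S_blend = x1*S1 + x2*S2
Contribution 1: 0.32 * 1.56 = 0.4992 wt%
Contribution 2: 0.68 * 0.57 = 0.3876 wt%
S_blend = 0.4992 + 0.3876 = 0.8868

0.8868 wt%


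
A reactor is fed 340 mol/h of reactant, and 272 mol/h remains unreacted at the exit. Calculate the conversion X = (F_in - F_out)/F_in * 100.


X = (F_in - F_out) / F_in * 100
Moles reacted = 340 - 272 = 68
X = 68 / 340 * 100
= 0.2000 * 100
= 20.00 %

20.00 %


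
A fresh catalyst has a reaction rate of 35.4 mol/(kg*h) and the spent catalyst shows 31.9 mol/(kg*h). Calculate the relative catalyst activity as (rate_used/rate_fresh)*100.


Activity (%) = (rate_used / rate_fresh) * 100
rate_used = 31.9, rate_fresh = 35.4
= (31.9 / 35.4) * 100
= 0.9011 * 100 = 90.11

90.11 %


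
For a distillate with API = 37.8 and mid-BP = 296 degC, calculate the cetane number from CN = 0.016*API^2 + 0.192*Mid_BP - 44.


CN = 0.016 * 37.8^2 + 0.192 * 296 - 44
CN = 22.86144 + 56.832 - 44 = 35.69344

35.69344


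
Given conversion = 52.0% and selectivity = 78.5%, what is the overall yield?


Overall yield = conversion (%) * selectivity (%) / 100
Conversion = 52.0%, Selectivity = 78.5%
Y = 52.0 * 78.5 / 100
= 40.82 %

40.82 %


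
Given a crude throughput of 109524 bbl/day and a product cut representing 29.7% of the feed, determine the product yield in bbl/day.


Crude throughput = 109524 bbl/day
Fraction yield = 29.7%
yield = throughput * fraction / 100
yield = 109524 * 29.7 / 100 = 32528.628

32528.628 bbl/day


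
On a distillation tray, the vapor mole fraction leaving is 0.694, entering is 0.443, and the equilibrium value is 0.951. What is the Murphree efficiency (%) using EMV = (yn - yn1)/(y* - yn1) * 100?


Murphree vapor efficiency: EMV = (y_n - y_(n-1)) / (y*_n - y_(n-1)) * 100
EMV = (0.694 - 0.443) / (0.951 - 0.443) * 100 = 0.251 / 0.508 * 100 = 49.41

49.41 %


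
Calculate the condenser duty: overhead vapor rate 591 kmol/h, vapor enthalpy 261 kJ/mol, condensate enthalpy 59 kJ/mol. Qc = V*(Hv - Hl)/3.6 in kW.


Qc = 591 * (261 - 59) / 3.6 = 591 * 202 / 3.6 = 33160

33160 kW


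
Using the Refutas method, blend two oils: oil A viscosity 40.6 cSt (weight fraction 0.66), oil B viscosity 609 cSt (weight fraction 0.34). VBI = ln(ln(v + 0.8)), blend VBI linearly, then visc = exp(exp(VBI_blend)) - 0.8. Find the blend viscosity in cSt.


Refutas method: VBN_i = 14.534*ln(ln(visc_i + 0.8)) + 10.975, blended linearly by mass fraction; since VBN is linear in VBI_i = ln(ln(visc_i + 0.8)) and the fractions sum to 1, blend VBI directly: visc = exp(exp(VBI_blend)) - 0.8
VBI_1 = ln(ln(40.6 + 0.8)) = 1.31461
VBI_2 = ln(ln(609 + 0.8)) = 1.85835
VBI_blend = 0.66 * 1.31461 + 0.34 * 1.85835 = 1.49948
visc_blend = exp(exp(1.49948)) - 0.8 = 87.38

87.38 cSt


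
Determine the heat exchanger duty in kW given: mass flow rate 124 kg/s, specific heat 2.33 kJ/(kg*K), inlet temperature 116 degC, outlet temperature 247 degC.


Q = m_dot * cp * delta_T
delta_T = 247 - 116 = 131 K
Q = 124 * 2.33 * 131
= 288.92 * 131
= 37848.52 kW

37848.52 kW


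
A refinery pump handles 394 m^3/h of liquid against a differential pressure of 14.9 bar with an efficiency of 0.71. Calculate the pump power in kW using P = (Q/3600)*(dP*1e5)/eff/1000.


Q = 394 / 3600 = 0.109444 m^3/s
P = 0.109444 * (14.9 * 1e5) / 0.71 / 1000 = 229.7

229.7 kW


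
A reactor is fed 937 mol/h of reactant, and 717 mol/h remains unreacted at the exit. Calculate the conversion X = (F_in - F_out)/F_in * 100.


X = (F_in - F_out) / F_in * 100
Moles reacted = 937 - 717 = 220
X = 220 / 937 * 100
= 0.2348 * 100
= 23.48 %

23.48 %


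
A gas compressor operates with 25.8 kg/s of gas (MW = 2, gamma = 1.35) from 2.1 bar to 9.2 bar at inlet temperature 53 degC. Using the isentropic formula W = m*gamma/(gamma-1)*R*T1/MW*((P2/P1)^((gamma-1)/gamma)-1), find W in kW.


Isentropic work: W = m*(gamma/(gamma-1))*(R*T1/MW)*((P2/P1)^((gamma-1)/gamma) - 1)
T1 = 53 + 273.15 = 326.15 K
Pressure ratio = 9.2 / 2.1 = 4.38095
Exponent = (1.35 - 1)/1.35 = 0.259259
(P2/P1)^exp - 1 = 4.38095^0.259259 - 1 = 0.46667
W = 25.8 * 1.35 / 0.35 * 8.314 * 326.15 / 2 * 0.46667 = 62960

62960 kW


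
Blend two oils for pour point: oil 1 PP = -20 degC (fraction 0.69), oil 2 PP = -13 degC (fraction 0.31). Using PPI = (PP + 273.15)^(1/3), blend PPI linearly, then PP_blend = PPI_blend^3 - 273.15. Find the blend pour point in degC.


PPI_1 = (-20 + 273.15)^(1/3) = 6.325953
PPI_2 = (-13 + 273.15)^(1/3) = 6.383731
PPI_blend = 0.69 * 6.325953 + 0.31 * 6.383731 = 6.343864
PP_blend = 6.343864^3 - 273.15 = 255.3063 - 273.15 = -17.84

-17.84 degC


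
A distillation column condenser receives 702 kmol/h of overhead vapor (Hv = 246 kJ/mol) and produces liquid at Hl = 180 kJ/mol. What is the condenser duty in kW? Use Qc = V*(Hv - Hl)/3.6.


Qc = 702 * (246 - 180) / 3.6 = 702 * 66 / 3.6 = 12870

12870 kW


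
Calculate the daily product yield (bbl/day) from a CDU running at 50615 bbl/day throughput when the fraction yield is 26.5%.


Crude throughput = 50615 bbl/day
Fraction yield = 26.5%
yield = throughput * fraction / 100
yield = 50615 * 26.5 / 100 = 13412.975

13412.975 bbl/day


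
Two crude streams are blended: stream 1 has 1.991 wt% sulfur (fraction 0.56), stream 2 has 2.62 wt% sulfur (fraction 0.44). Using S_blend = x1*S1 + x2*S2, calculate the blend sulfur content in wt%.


Linear sulfur blending: S_blend = x1*S1 + x2*S2
Contribution 1: 0.56 * 1.991 = 1.11496 wt%
Contribution 2: 0.44 * 2.62 = 1.1528 wt%
S_blend = 1.11496 + 1.1528 = 2.26776

2.26776 wt%


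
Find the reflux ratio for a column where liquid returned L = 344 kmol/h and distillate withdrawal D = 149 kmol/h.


Reflux ratio definition: R = L / D (liquid returned / distillate withdrawn)
L = 344 kmol/h, D = 149 kmol/h
R = 344 / 149 = 2.309

2.309


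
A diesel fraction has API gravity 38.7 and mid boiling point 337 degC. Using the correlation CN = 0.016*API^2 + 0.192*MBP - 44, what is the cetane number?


CN = 0.016 * 38.7^2 + 0.192 * 337 - 44
CN = 23.96304 + 64.704 - 44 = 44.66704

44.66704


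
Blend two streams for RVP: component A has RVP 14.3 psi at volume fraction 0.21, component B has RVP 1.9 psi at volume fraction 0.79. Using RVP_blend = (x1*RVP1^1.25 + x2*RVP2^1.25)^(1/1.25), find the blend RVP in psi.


Chevron index: RVP_blend = (sum xi*RVPi^1.25)^(1/1.25)
RVP^1.25 terms: 0.21 * 14.3^1.25 + 0.79 * 1.9^1.25 = 7.60194
RVP_blend = 7.60194^(1/1.25) = 5.067

5.067 psi


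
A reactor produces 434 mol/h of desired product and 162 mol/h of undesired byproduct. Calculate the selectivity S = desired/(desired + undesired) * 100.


Selectivity = desired / (desired + undesired) * 100
Total products = 434 + 162 = 596 mol/h
S = 434 / 596 * 100
= 0.7282 * 100
= 72.82 %

72.82 %


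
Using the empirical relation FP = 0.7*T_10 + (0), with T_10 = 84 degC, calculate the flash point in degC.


FP = 0.7 * 84 + (0) = 58.8

58.8 degC


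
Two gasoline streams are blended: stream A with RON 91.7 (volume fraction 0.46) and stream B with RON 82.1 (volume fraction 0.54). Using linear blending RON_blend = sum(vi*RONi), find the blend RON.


Linear blending: RON_blend = sum(vi * RONi)
Contribution 1: 0.46 * 91.7 = 42.182
Contribution 2: 0.54 * 82.1 = 44.334
RON_blend = 42.182 + 44.334 = 86.516

86.516


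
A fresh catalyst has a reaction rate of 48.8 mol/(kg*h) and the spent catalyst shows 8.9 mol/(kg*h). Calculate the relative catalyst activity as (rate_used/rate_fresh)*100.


Activity (%) = (rate_used / rate_fresh) * 100
rate_used = 8.9, rate_fresh = 48.8
= (8.9 / 48.8) * 100
= 0.1824 * 100 = 18.24

18.24 %


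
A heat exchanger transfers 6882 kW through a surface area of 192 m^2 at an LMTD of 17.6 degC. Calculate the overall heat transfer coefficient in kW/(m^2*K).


From Q = U*A*LMTD, U = Q / (A * LMTD)
U = 6882 / (192 * 17.6) = 6882 / 3379.2 = 2.037

2.037 kW/(m^2*K)


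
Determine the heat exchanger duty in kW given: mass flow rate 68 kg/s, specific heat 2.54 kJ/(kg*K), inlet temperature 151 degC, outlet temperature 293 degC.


Q = m_dot * cp * delta_T
delta_T = 293 - 151 = 142 K
Q = 68 * 2.54 * 142
= 172.72 * 142
= 24526.24 kW

24526.24 kW


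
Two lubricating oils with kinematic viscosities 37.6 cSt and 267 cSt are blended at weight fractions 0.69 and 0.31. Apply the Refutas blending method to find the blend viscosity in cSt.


Refutas method: VBN_i = 14.534*ln(ln(visc_i + 0.8)) + 10.975, blended linearly by mass fraction; since VBN is linear in VBI_i = ln(ln(visc_i + 0.8)) and the fractions sum to 1, blend VBI directly: visc = exp(exp(VBI_blend)) - 0.8
VBI_1 = ln(ln(37.6 + 0.8)) = 1.29419
VBI_2 = ln(ln(267 + 0.8)) = 1.72102
VBI_blend = 0.69 * 1.29419 + 0.31 * 1.72102 = 1.42651
visc_blend = exp(exp(1.42651)) - 0.8 = 63.54

63.54 cSt


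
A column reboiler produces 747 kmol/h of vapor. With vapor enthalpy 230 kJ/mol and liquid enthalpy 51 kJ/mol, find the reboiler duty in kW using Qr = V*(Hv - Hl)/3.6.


Qr = 747 * (230 - 51) / 3.6 = 747 * 179 / 3.6 = 37140

37140 kW


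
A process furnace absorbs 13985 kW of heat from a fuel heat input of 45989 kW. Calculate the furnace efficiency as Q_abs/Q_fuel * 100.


Furnace efficiency = Q_absorbed / Q_fuel * 100
= 13985 / 45989 * 100 = 30.41

30.41 %


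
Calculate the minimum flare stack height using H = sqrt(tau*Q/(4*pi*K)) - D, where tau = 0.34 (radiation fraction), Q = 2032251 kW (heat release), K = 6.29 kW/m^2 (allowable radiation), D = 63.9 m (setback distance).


tau*Q/(4*pi*K) = 0.34 * 2032251 / (4 * pi * 6.29) = 8741.7
sqrt(8741.7) = 93.4971
H = 93.4971 - 63.9 = 29.60

29.60 m


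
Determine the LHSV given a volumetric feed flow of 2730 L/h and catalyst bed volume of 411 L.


LHSV = volumetric feed rate / catalyst volume
= 2730 L/h / 411 L
= 6.642 h^-1

6.642 h^-1


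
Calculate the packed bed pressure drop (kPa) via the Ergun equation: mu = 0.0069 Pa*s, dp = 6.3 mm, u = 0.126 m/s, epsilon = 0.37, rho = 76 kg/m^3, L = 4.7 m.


dp = 6.3 mm = 0.0063 m
Viscous term = 150*0.0069*0.126*(1-0.37)^2 / (0.0063^2*0.37^3) = 25745.8
Inertial term = 1.75*76*0.126^2*(1-0.37) / (0.0063*0.37^3) = 4168.57
dP/L = 25745.8 + 4168.57 = 29914.4 Pa/m
dP = 29914.4 * 4.7 / 1000 = 140.6 kPa

140.6 kPa


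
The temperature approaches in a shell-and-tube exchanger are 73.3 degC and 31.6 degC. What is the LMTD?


LMTD = (dT1 - dT2) / ln(dT1/dT2)
= (73.3 - 31.6) / ln(73.3 / 31.6) = 41.7 / 0.841403 = 49.56

49.56 degC


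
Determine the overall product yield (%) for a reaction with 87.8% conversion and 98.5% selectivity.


Overall yield = conversion (%) * selectivity (%) / 100
Conversion = 87.8%, Selectivity = 98.5%
Y = 87.8 * 98.5 / 100
= 86.483 %

86.483 %


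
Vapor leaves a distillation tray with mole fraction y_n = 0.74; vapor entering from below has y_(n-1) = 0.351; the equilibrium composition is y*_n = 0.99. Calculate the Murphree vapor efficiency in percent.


Murphree vapor efficiency: EMV = (y_n - y_(n-1)) / (y*_n - y_(n-1)) * 100
EMV = (0.74 - 0.351) / (0.99 - 0.351) * 100 = 0.389 / 0.639 * 100 = 60.88

60.88 %


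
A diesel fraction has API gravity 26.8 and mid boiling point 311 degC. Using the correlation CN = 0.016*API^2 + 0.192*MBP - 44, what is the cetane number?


CN = 0.016 * 26.8^2 + 0.192 * 311 - 44
CN = 11.49184 + 59.712 - 44 = 27.20384

27.20384


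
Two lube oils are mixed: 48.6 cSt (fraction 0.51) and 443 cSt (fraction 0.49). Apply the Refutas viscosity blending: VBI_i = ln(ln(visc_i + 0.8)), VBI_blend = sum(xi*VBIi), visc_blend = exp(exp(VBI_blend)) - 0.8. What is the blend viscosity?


Refutas method: VBN_i = 14.534*ln(ln(visc_i + 0.8)) + 10.975, blended linearly by mass fraction; since VBN is linear in VBI_i = ln(ln(visc_i + 0.8)) and the fractions sum to 1, blend VBI directly: visc = exp(exp(VBI_blend)) - 0.8
VBI_1 = ln(ln(48.6 + 0.8)) = 1.36096
VBI_2 = ln(ln(443 + 0.8)) = 1.80753
VBI_blend = 0.51 * 1.36096 + 0.49 * 1.80753 = 1.57978
visc_blend = exp(exp(1.57978)) - 0.8 = 127.4

127.4 cSt


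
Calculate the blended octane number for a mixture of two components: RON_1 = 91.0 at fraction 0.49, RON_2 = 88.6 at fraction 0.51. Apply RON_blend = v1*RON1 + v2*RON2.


Linear blending: RON_blend = sum(vi * RONi)
Contribution 1: 0.49 * 91.0 = 44.59
Contribution 2: 0.51 * 88.6 = 45.186
RON_blend = 44.59 + 45.186 = 89.776

89.776


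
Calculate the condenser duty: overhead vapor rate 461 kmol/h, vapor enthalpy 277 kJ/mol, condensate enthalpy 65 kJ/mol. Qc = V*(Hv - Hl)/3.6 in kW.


Qc = 461 * (277 - 65) / 3.6 = 461 * 212 / 3.6 = 27150

27150 kW


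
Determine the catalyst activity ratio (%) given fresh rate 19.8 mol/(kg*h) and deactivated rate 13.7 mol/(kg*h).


Activity (%) = (rate_used / rate_fresh) * 100
rate_used = 13.7, rate_fresh = 19.8
= (13.7 / 19.8) * 100
= 0.6919 * 100 = 69.19

69.19 %


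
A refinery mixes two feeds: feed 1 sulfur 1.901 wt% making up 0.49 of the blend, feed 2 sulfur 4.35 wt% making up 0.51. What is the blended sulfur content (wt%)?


Linear sulfur blending: S_blend = x1*S1 + x2*S2
Contribution 1: 0.49 * 1.901 = 0.93149 wt%
Contribution 2: 0.51 * 4.35 = 2.2185 wt%
S_blend = 0.93149 + 2.2185 = 3.14999

3.14999 wt%


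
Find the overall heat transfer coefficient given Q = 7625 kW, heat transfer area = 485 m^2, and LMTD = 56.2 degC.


From Q = U*A*LMTD, U = Q / (A * LMTD)
U = 7625 / (485 * 56.2) = 7625 / 27257 = 0.2797

0.2797 kW/(m^2*K)


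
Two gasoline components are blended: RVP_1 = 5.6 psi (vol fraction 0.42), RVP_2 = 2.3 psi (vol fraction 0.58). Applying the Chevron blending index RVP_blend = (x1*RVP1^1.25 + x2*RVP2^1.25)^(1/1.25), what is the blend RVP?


Chevron index: RVP_blend = (sum xi*RVPi^1.25)^(1/1.25)
RVP^1.25 terms: 0.42 * 5.6^1.25 + 0.58 * 2.3^1.25 = 5.26094
RVP_blend = 5.26094^(1/1.25) = 3.774

3.774 psi


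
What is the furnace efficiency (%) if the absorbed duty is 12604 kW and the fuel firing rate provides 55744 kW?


Furnace efficiency = Q_absorbed / Q_fuel * 100
= 12604 / 55744 * 100 = 22.61

22.61 %


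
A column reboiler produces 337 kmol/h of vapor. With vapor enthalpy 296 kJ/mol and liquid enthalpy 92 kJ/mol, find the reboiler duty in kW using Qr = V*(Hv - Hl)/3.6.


Qr = 337 * (296 - 92) / 3.6 = 337 * 204 / 3.6 = 19100

19100 kW


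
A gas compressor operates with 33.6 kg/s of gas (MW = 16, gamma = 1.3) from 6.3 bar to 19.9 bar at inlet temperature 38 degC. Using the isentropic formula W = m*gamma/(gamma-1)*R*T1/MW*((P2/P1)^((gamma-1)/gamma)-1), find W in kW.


Isentropic work: W = m*(gamma/(gamma-1))*(R*T1/MW)*((P2/P1)^((gamma-1)/gamma) - 1)
T1 = 38 + 273.15 = 311.15 K
Pressure ratio = 19.9 / 6.3 = 3.15873
Exponent = (1.3 - 1)/1.3 = 0.230769
(P2/P1)^exp - 1 = 3.15873^0.230769 - 1 = 0.303983
W = 33.6 * 1.3 / 0.3 * 8.314 * 311.15 / 16 * 0.303983 = 7156

7156 kW


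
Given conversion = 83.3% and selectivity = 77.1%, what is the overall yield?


Overall yield = conversion (%) * selectivity (%) / 100
Conversion = 83.3%, Selectivity = 77.1%
Y = 83.3 * 77.1 / 100
= 64.2243 %

64.2243 %


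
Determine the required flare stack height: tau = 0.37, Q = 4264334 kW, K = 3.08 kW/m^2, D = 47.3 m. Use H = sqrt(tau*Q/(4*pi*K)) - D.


tau*Q/(4*pi*K) = 0.37 * 4264334 / (4 * pi * 3.08) = 40765.5
sqrt(40765.5) = 201.905
H = 201.905 - 47.3 = 154.6

154.6 m


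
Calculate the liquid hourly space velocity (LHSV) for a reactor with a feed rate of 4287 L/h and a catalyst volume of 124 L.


LHSV = volumetric feed rate / catalyst volume
= 4287 L/h / 124 L
= 34.57 h^-1

34.57 h^-1


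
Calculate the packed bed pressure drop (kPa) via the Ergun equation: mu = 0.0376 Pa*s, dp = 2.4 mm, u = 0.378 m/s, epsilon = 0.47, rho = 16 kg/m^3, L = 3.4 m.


dp = 2.4 mm = 0.0024 m
Viscous term = 150*0.0376*0.378*(1-0.47)^2 / (0.0024^2*0.47^3) = 1001400
Inertial term = 1.75*16*0.378^2*(1-0.47) / (0.0024*0.47^3) = 8509.67
dP/L = 1001400 + 8509.67 = 1009910 Pa/m
dP = 1009910 * 3.4 / 1000 = 3434 kPa

3434 kPa


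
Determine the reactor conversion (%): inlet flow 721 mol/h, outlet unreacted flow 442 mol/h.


X = (F_in - F_out) / F_in * 100
Moles reacted = 721 - 442 = 279
X = 279 / 721 * 100
= 0.3870 * 100
= 38.70 %

38.70 %


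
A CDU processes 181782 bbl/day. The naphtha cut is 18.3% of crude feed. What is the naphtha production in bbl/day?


Crude throughput = 181782 bbl/day
Fraction yield = 18.3%
yield = throughput * fraction / 100
yield = 181782 * 18.3 / 100 = 33266.106

33266.106 bbl/day


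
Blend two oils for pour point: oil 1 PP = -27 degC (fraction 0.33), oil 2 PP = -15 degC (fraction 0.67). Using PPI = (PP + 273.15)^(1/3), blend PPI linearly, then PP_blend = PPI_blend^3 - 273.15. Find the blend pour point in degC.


PPI_1 = (-27 + 273.15)^(1/3) = 6.2671
PPI_2 = (-15 + 273.15)^(1/3) = 6.36733
PPI_blend = 0.33 * 6.2671 + 0.67 * 6.36733 = 6.334254
PP_blend = 6.334254^3 - 273.15 = 254.1478 - 273.15 = -19

-19 degC


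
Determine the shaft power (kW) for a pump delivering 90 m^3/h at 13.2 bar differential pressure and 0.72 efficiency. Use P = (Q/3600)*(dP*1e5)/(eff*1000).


Q = 90 / 3600 = 0.025 m^3/s
P = 0.025 * (13.2 * 1e5) / 0.72 / 1000 = 45.83

45.83 kW


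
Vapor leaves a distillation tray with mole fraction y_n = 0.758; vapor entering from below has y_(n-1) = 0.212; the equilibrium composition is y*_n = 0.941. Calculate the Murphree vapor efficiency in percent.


Murphree vapor efficiency: EMV = (y_n - y_(n-1)) / (y*_n - y_(n-1)) * 100
EMV = (0.758 - 0.212) / (0.941 - 0.212) * 100 = 0.546 / 0.729 * 100 = 74.90

74.90 %
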